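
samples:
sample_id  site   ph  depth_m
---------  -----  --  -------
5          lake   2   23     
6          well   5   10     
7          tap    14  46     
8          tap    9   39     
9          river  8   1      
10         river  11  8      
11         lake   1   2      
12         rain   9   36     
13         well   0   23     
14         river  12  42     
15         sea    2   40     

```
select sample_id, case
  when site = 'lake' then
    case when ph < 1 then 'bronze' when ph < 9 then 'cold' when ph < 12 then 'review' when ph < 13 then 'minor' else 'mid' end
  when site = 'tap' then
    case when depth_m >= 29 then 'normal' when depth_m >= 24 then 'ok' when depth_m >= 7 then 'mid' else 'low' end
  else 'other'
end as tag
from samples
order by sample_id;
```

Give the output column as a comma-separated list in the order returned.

cold, other, normal, normal, other, other, cold, other, other, other, other

sample_id=5: site='lake' → inner[ph < 9] → cold
sample_id=6: site='well' → outer ELSE → other
sample_id=7: site='tap' → inner[depth_m >= 29] → normal
sample_id=8: site='tap' → inner[depth_m >= 29] → normal
sample_id=9: site='river' → outer ELSE → other
sample_id=10: site='river' → outer ELSE → other
sample_id=11: site='lake' → inner[ph < 9] → cold
sample_id=12: site='rain' → outer ELSE → other
sample_id=13: site='well' → outer ELSE → other
sample_id=14: site='river' → outer ELSE → other
sample_id=15: site='sea' → outer ELSE → other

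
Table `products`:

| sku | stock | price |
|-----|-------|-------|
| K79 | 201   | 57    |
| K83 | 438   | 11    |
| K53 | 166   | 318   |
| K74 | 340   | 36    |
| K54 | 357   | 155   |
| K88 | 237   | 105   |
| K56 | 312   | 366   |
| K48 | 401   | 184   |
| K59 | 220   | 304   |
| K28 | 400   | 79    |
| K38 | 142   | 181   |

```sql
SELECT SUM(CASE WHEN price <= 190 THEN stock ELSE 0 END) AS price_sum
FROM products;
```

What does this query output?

sku=K79: ✓ → 201
sku=K83: ✓ → 438
sku=K53: ✗
sku=K74: ✓ → 340
sku=K54: ✓ → 357
sku=K88: ✓ → 237
sku=K56: ✗
sku=K48: ✓ → 401
sku=K59: ✗
sku=K28: ✓ → 400
sku=K38: ✓ → 142
price_sum = 201 + 438 + 340 + 357 + 237 + 401 + 400 + 142 = 2516

2516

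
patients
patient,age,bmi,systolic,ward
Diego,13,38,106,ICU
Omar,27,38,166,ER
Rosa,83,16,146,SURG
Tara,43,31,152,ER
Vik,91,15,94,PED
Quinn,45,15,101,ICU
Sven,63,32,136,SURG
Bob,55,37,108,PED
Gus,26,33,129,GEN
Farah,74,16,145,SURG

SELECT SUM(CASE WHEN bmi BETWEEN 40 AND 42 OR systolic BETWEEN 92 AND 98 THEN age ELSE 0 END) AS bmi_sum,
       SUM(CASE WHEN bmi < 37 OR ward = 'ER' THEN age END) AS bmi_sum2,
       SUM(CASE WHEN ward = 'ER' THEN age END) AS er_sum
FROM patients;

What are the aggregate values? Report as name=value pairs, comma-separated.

[bmi_sum: bmi BETWEEN 40 AND 42 OR systolic BETWEEN 92 AND 98]
patient=Diego: ✗
patient=Omar: ✗
patient=Rosa: ✗
patient=Tara: ✗
patient=Vik: ✓ → 91
patient=Quinn: ✗
patient=Sven: ✗
patient=Bob: ✗
patient=Gus: ✗
patient=Farah: ✗
bmi_sum = 91
—
[bmi_sum2: bmi < 37 OR ward = 'ER']
patient=Diego: ✗
patient=Omar: ✓ → 27
patient=Rosa: ✓ → 83
patient=Tara: ✓ → 43
patient=Vik: ✓ → 91
patient=Quinn: ✓ → 45
patient=Sven: ✓ → 63
patient=Bob: ✗
patient=Gus: ✓ → 26
patient=Farah: ✓ → 74
bmi_sum2 = 27 + 83 + 43 + 91 + 45 + 63 + 26 + 74 = 452
—
[er_sum: ward = 'ER']
patient=Diego: ✗
patient=Omar: ✓ → 27
patient=Rosa: ✗
patient=Tara: ✓ → 43
patient=Vik: ✗
patient=Quinn: ✗
patient=Sven: ✗
patient=Bob: ✗
patient=Gus: ✗
patient=Farah: ✗
er_sum = 27 + 43 = 70

bmi_sum=91, bmi_sum2=452, er_sum=70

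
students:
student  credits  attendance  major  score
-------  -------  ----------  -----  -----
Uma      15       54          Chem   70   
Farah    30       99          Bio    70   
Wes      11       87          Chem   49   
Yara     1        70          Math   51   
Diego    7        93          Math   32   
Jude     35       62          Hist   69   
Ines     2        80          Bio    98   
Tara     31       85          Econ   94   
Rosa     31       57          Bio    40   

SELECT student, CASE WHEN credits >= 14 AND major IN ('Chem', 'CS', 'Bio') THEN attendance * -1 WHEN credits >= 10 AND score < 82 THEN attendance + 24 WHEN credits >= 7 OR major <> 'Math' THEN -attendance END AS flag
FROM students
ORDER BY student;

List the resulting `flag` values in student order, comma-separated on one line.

student=Diego: credits >= 7 OR major <> 'Math' → -93
student=Farah: credits >= 14 AND major IN ('Chem', 'CS', 'Bio') → -99
student=Ines: credits >= 7 OR major <> 'Math' → -80
student=Jude: credits >= 10 AND score < 82 → 86
student=Rosa: credits >= 14 AND major IN ('Chem', 'CS', 'Bio') → -57
student=Tara: credits >= 7 OR major <> 'Math' → -85
student=Uma: credits >= 14 AND major IN ('Chem', 'CS', 'Bio') → -54
student=Wes: credits >= 10 AND score < 82 → 111
student=Yara: (no match → NULL) → NULL

-93, -99, -80, 86, -57, -85, -54, 111, NULL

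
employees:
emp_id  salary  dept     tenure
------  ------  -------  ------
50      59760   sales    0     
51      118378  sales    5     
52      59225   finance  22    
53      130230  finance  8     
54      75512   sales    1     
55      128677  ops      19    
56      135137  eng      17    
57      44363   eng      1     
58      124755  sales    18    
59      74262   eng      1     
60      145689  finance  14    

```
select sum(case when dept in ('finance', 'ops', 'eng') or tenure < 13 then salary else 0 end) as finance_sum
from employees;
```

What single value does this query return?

emp_id=50: ✓ → 59760
emp_id=51: ✓ → 118378
emp_id=52: ✓ → 59225
emp_id=53: ✓ → 130230
emp_id=54: ✓ → 75512
emp_id=55: ✓ → 128677
emp_id=56: ✓ → 135137
emp_id=57: ✓ → 44363
emp_id=58: ✗
emp_id=59: ✓ → 74262
emp_id=60: ✓ → 145689
finance_sum = 59760 + 118378 + 59225 + 130230 + 75512 + 128677 + 135137 + 44363 + 74262 + 145689 = 971233

971233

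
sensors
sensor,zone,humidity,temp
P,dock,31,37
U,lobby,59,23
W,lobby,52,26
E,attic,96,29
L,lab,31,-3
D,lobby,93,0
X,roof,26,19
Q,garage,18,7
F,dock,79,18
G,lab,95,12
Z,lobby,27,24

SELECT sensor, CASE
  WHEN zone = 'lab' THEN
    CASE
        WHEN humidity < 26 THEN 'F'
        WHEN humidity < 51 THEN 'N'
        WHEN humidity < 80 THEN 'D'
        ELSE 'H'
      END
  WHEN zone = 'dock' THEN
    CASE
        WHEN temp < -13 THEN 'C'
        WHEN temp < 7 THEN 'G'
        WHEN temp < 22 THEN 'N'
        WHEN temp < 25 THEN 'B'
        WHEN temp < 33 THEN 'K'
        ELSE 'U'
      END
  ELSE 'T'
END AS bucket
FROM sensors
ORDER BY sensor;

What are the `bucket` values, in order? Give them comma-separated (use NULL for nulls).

T, T, N, H, N, U, T, T, T, T, T

sensor=D: zone='lobby' → outer ELSE → T
sensor=E: zone='attic' → outer ELSE → T
sensor=F: zone='dock' → inner[temp < 22] → N
sensor=G: zone='lab' → inner[ELSE] → H
sensor=L: zone='lab' → inner[humidity < 51] → N
sensor=P: zone='dock' → inner[ELSE] → U
sensor=Q: zone='garage' → outer ELSE → T
sensor=U: zone='lobby' → outer ELSE → T
sensor=W: zone='lobby' → outer ELSE → T
sensor=X: zone='roof' → outer ELSE → T
sensor=Z: zone='lobby' → outer ELSE → T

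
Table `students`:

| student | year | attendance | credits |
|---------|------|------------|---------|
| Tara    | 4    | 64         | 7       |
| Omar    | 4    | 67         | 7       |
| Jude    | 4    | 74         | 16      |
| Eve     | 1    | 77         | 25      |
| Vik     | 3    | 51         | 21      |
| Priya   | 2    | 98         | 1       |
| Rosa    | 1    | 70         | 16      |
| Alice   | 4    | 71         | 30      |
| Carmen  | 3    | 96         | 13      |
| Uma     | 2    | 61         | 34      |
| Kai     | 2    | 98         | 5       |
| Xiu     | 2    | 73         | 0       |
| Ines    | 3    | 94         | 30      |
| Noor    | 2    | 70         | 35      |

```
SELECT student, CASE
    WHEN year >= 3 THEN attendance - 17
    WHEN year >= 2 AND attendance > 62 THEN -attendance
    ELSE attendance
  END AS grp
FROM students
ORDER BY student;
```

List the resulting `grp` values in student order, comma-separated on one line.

student=Alice: year >= 3 → 54
student=Carmen: year >= 3 → 79
student=Eve: ELSE → 77
student=Ines: year >= 3 → 77
student=Jude: year >= 3 → 57
student=Kai: year >= 2 AND attendance > 62 → -98
student=Noor: year >= 2 AND attendance > 62 → -70
student=Omar: year >= 3 → 50
student=Priya: year >= 2 AND attendance > 62 → -98
student=Rosa: ELSE → 70
student=Tara: year >= 3 → 47
student=Uma: ELSE → 61
student=Vik: year >= 3 → 34
student=Xiu: year >= 2 AND attendance > 62 → -73

54, 79, 77, 77, 57, -98, -70, 50, -98, 70, 47, 61, 34, -73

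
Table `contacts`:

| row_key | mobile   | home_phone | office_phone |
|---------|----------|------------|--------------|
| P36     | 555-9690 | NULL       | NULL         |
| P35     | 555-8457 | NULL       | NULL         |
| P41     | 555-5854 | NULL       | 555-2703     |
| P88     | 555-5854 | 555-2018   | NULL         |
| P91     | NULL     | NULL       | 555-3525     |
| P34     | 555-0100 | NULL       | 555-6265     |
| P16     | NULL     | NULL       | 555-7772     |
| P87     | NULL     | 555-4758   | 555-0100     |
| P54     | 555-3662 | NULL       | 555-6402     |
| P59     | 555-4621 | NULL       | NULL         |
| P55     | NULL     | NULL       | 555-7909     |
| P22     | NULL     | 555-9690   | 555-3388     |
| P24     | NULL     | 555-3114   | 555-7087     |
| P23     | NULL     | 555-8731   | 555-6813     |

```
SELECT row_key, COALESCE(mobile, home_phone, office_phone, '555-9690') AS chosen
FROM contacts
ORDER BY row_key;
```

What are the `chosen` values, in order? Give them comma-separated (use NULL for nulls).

row_key=P16: mobile=NULL, home_phone=NULL, office_phone=555-7772 → 555-7772
row_key=P22: mobile=NULL, home_phone=555-9690 → 555-9690
row_key=P23: mobile=NULL, home_phone=555-8731 → 555-8731
row_key=P24: mobile=NULL, home_phone=555-3114 → 555-3114
row_key=P34: mobile=555-0100 → 555-0100
row_key=P35: mobile=555-8457 → 555-8457
row_key=P36: mobile=555-9690 → 555-9690
row_key=P41: mobile=555-5854 → 555-5854
row_key=P54: mobile=555-3662 → 555-3662
row_key=P55: mobile=NULL, home_phone=NULL, office_phone=555-7909 → 555-7909
row_key=P59: mobile=555-4621 → 555-4621
row_key=P87: mobile=NULL, home_phone=555-4758 → 555-4758
row_key=P88: mobile=555-5854 → 555-5854
row_key=P91: mobile=NULL, home_phone=NULL, office_phone=555-3525 → 555-3525

555-7772, 555-9690, 555-8731, 555-3114, 555-0100, 555-8457, 555-9690, 555-5854, 555-3662, 555-7909, 555-4621, 555-4758, 555-5854, 555-3525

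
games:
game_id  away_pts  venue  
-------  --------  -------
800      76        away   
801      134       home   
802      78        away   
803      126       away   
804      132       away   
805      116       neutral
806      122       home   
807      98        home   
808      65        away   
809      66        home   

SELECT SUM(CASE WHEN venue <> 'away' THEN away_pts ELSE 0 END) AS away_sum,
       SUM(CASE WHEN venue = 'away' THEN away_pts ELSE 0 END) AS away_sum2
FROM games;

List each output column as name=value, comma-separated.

away_sum=536, away_sum2=477

[away_sum: venue <> 'away']
game_id=800: ✗
game_id=801: ✓ → 134
game_id=802: ✗
game_id=803: ✗
game_id=804: ✗
game_id=805: ✓ → 116
game_id=806: ✓ → 122
game_id=807: ✓ → 98
game_id=808: ✗
game_id=809: ✓ → 66
away_sum = 134 + 116 + 122 + 98 + 66 = 536
—
[away_sum2: venue = 'away']
game_id=800: ✓ → 76
game_id=801: ✗
game_id=802: ✓ → 78
game_id=803: ✓ → 126
game_id=804: ✓ → 132
game_id=805: ✗
game_id=806: ✗
game_id=807: ✗
game_id=808: ✓ → 65
game_id=809: ✗
away_sum2 = 76 + 78 + 126 + 132 + 65 = 477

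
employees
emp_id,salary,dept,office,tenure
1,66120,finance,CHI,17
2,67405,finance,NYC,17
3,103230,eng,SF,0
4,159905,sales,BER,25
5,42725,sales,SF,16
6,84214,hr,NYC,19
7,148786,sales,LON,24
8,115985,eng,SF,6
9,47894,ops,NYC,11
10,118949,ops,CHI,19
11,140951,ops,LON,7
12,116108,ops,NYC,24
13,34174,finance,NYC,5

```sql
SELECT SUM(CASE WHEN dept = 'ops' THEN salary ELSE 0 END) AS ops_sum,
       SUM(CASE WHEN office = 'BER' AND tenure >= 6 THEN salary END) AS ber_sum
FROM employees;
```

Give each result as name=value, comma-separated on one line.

[ops_sum: dept = 'ops']
emp_id=1: ✗
emp_id=2: ✗
emp_id=3: ✗
emp_id=4: ✗
emp_id=5: ✗
emp_id=6: ✗
emp_id=7: ✗
emp_id=8: ✗
emp_id=9: ✓ → 47894
emp_id=10: ✓ → 118949
emp_id=11: ✓ → 140951
emp_id=12: ✓ → 116108
emp_id=13: ✗
ops_sum = 47894 + 118949 + 140951 + 116108 = 423902
—
[ber_sum: office = 'BER' AND tenure >= 6]
emp_id=1: ✗
emp_id=2: ✗
emp_id=3: ✗
emp_id=4: ✓ → 159905
emp_id=5: ✗
emp_id=6: ✗
emp_id=7: ✗
emp_id=8: ✗
emp_id=9: ✗
emp_id=10: ✗
emp_id=11: ✗
emp_id=12: ✗
emp_id=13: ✗
ber_sum = 159905

ops_sum=423902, ber_sum=159905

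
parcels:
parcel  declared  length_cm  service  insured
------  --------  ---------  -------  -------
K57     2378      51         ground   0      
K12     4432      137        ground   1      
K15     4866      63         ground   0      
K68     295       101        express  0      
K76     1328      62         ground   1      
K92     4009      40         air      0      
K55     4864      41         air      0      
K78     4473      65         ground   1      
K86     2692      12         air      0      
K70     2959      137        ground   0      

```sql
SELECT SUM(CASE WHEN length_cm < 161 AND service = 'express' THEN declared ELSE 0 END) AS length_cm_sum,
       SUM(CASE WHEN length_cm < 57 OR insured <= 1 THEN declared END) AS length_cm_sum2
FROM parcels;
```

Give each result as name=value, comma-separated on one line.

[length_cm_sum: length_cm < 161 AND service = 'express']
parcel=K57: ✗
parcel=K12: ✗
parcel=K15: ✗
parcel=K68: ✓ → 295
parcel=K76: ✗
parcel=K92: ✗
parcel=K55: ✗
parcel=K78: ✗
parcel=K86: ✗
parcel=K70: ✗
length_cm_sum = 295
—
[length_cm_sum2: length_cm < 57 OR insured <= 1]
parcel=K57: ✓ → 2378
parcel=K12: ✓ → 4432
parcel=K15: ✓ → 4866
parcel=K68: ✓ → 295
parcel=K76: ✓ → 1328
parcel=K92: ✓ → 4009
parcel=K55: ✓ → 4864
parcel=K78: ✓ → 4473
parcel=K86: ✓ → 2692
parcel=K70: ✓ → 2959
length_cm_sum2 = 2378 + 4432 + 4866 + 295 + 1328 + 4009 + 4864 + 4473 + 2692 + 2959 = 32296

length_cm_sum=295, length_cm_sum2=32296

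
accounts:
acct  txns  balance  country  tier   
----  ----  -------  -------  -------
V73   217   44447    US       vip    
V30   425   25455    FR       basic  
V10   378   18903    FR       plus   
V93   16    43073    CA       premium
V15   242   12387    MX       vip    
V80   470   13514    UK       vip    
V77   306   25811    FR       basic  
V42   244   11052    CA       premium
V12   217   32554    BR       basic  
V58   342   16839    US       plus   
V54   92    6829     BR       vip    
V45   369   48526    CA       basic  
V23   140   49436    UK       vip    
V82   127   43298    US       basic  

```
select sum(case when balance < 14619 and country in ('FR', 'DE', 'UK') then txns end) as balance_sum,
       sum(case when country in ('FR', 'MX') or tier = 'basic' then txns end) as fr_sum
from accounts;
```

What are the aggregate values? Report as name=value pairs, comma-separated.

balance_sum=470, fr_sum=2064

[balance_sum: balance < 14619 and country in ('FR', 'DE', 'UK')]
acct=V73: ✗
acct=V30: ✗
acct=V10: ✗
acct=V93: ✗
acct=V15: ✗
acct=V80: ✓ → 470
acct=V77: ✗
acct=V42: ✗
acct=V12: ✗
acct=V58: ✗
acct=V54: ✗
acct=V45: ✗
acct=V23: ✗
acct=V82: ✗
balance_sum = 470
—
[fr_sum: country in ('FR', 'MX') or tier = 'basic']
acct=V73: ✗
acct=V30: ✓ → 425
acct=V10: ✓ → 378
acct=V93: ✗
acct=V15: ✓ → 242
acct=V80: ✗
acct=V77: ✓ → 306
acct=V42: ✗
acct=V12: ✓ → 217
acct=V58: ✗
acct=V54: ✗
acct=V45: ✓ → 369
acct=V23: ✗
acct=V82: ✓ → 127
fr_sum = 425 + 378 + 242 + 306 + 217 + 369 + 127 = 2064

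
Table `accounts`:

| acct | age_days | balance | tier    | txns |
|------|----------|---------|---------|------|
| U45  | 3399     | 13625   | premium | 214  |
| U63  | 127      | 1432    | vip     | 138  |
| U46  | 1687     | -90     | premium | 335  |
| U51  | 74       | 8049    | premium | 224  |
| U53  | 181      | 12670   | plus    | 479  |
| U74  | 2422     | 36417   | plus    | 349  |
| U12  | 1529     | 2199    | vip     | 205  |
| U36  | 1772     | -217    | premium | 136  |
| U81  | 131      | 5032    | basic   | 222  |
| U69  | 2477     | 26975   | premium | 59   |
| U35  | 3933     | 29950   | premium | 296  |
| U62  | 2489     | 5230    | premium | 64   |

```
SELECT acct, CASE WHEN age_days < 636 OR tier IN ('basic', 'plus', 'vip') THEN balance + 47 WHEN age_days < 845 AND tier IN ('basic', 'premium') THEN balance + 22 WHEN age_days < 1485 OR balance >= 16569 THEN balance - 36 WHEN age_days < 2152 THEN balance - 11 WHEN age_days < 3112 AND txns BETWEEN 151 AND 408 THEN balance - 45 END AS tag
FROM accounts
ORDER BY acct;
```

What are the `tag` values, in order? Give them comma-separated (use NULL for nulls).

acct=U12: age_days < 636 OR tier IN ('basic', 'plus', 'vip') → 2246
acct=U35: age_days < 1485 OR balance >= 16569 → 29914
acct=U36: age_days < 2152 → -228
acct=U45: (no match → NULL) → NULL
acct=U46: age_days < 2152 → -101
acct=U51: age_days < 636 OR tier IN ('basic', 'plus', 'vip') → 8096
acct=U53: age_days < 636 OR tier IN ('basic', 'plus', 'vip') → 12717
acct=U62: (no match → NULL) → NULL
acct=U63: age_days < 636 OR tier IN ('basic', 'plus', 'vip') → 1479
acct=U69: age_days < 1485 OR balance >= 16569 → 26939
acct=U74: age_days < 636 OR tier IN ('basic', 'plus', 'vip') → 36464
acct=U81: age_days < 636 OR tier IN ('basic', 'plus', 'vip') → 5079

2246, 29914, -228, NULL, -101, 8096, 12717, NULL, 1479, 26939, 36464, 5079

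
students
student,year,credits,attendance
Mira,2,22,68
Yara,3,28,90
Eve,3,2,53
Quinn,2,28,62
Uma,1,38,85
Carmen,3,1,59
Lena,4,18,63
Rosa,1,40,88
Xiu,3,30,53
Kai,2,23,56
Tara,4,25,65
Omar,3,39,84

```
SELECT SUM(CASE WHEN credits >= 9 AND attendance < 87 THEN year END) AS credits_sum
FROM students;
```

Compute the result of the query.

student=Mira: ✓ → 2
student=Yara: ✗
student=Eve: ✗
student=Quinn: ✓ → 2
student=Uma: ✓ → 1
student=Carmen: ✗
student=Lena: ✓ → 4
student=Rosa: ✗
student=Xiu: ✓ → 3
student=Kai: ✓ → 2
student=Tara: ✓ → 4
student=Omar: ✓ → 3
credits_sum = 2 + 2 + 1 + 4 + 3 + 2 + 4 + 3 = 21

21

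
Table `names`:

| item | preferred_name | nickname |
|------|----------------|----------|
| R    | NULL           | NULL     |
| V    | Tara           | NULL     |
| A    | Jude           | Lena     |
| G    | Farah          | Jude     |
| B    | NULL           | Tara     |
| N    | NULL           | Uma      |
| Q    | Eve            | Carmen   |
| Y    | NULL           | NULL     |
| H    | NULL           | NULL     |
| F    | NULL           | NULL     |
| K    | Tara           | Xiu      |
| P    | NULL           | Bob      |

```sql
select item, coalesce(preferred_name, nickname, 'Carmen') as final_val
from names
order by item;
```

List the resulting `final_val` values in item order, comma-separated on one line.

Jude, Tara, Carmen, Farah, Carmen, Tara, Uma, Bob, Eve, Carmen, Tara, Carmen

item=A: preferred_name=Jude → Jude
item=B: preferred_name=NULL, nickname=Tara → Tara
item=F: preferred_name=NULL, nickname=NULL, → literal Carmen → Carmen
item=G: preferred_name=Farah → Farah
item=H: preferred_name=NULL, nickname=NULL, → literal Carmen → Carmen
item=K: preferred_name=Tara → Tara
item=N: preferred_name=NULL, nickname=Uma → Uma
item=P: preferred_name=NULL, nickname=Bob → Bob
item=Q: preferred_name=Eve → Eve
item=R: preferred_name=NULL, nickname=NULL, → literal Carmen → Carmen
item=V: preferred_name=Tara → Tara
item=Y: preferred_name=NULL, nickname=NULL, → literal Carmen → Carmen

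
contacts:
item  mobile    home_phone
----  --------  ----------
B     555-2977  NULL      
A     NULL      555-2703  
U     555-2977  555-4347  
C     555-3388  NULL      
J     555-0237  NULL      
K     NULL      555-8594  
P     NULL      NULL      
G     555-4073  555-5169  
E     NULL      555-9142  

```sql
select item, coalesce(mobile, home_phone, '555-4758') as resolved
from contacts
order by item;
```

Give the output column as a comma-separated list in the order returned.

item=A: mobile=NULL, home_phone=555-2703 → 555-2703
item=B: mobile=555-2977 → 555-2977
item=C: mobile=555-3388 → 555-3388
item=E: mobile=NULL, home_phone=555-9142 → 555-9142
item=G: mobile=555-4073 → 555-4073
item=J: mobile=555-0237 → 555-0237
item=K: mobile=NULL, home_phone=555-8594 → 555-8594
item=P: mobile=NULL, home_phone=NULL, → literal 555-4758 → 555-4758
item=U: mobile=555-2977 → 555-2977

555-2703, 555-2977, 555-3388, 555-9142, 555-4073, 555-0237, 555-8594, 555-4758, 555-2977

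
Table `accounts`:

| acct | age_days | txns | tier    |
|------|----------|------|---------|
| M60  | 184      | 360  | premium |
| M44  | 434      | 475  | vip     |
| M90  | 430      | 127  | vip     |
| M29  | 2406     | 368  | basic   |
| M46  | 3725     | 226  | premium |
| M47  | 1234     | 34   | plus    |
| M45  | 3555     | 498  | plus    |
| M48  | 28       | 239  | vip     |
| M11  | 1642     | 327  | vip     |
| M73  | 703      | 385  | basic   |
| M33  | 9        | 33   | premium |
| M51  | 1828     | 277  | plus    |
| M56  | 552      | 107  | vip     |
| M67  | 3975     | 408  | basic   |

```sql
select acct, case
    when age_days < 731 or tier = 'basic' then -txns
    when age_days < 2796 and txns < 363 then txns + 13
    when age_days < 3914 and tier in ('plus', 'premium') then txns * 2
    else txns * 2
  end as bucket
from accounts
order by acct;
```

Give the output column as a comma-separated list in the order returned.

340, -368, -33, -475, 996, 452, 47, -239, 290, -107, -360, -408, -385, -127

acct=M11: age_days < 2796 and txns < 363 → 340
acct=M29: age_days < 731 or tier = 'basic' → -368
acct=M33: age_days < 731 or tier = 'basic' → -33
acct=M44: age_days < 731 or tier = 'basic' → -475
acct=M45: age_days < 3914 and tier in ('plus', 'premium') → 996
acct=M46: age_days < 3914 and tier in ('plus', 'premium') → 452
acct=M47: age_days < 2796 and txns < 363 → 47
acct=M48: age_days < 731 or tier = 'basic' → -239
acct=M51: age_days < 2796 and txns < 363 → 290
acct=M56: age_days < 731 or tier = 'basic' → -107
acct=M60: age_days < 731 or tier = 'basic' → -360
acct=M67: age_days < 731 or tier = 'basic' → -408
acct=M73: age_days < 731 or tier = 'basic' → -385
acct=M90: age_days < 731 or tier = 'basic' → -127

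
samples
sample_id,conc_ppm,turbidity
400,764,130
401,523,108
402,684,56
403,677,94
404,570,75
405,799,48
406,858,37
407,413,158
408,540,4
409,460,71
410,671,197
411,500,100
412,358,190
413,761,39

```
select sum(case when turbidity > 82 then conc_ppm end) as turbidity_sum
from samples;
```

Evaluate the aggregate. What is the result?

sample_id=400: ✓ → 764
sample_id=401: ✓ → 523
sample_id=402: ✗
sample_id=403: ✓ → 677
sample_id=404: ✗
sample_id=405: ✗
sample_id=406: ✗
sample_id=407: ✓ → 413
sample_id=408: ✗
sample_id=409: ✗
sample_id=410: ✓ → 671
sample_id=411: ✓ → 500
sample_id=412: ✓ → 358
sample_id=413: ✗
turbidity_sum = 764 + 523 + 677 + 413 + 671 + 500 + 358 = 3906

3906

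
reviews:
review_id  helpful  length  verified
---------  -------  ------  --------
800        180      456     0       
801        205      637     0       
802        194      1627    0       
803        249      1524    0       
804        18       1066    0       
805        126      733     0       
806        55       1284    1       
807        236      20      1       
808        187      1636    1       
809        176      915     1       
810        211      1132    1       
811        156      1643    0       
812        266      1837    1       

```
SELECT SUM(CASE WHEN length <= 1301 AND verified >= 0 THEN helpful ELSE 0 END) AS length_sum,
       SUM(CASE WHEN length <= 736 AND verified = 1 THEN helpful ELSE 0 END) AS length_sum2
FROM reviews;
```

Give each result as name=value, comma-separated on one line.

length_sum=1207, length_sum2=236

[length_sum: length <= 1301 AND verified >= 0]
review_id=800: ✓ → 180
review_id=801: ✓ → 205
review_id=802: ✗
review_id=803: ✗
review_id=804: ✓ → 18
review_id=805: ✓ → 126
review_id=806: ✓ → 55
review_id=807: ✓ → 236
review_id=808: ✗
review_id=809: ✓ → 176
review_id=810: ✓ → 211
review_id=811: ✗
review_id=812: ✗
length_sum = 180 + 205 + 18 + 126 + 55 + 236 + 176 + 211 = 1207
—
[length_sum2: length <= 736 AND verified = 1]
review_id=800: ✗
review_id=801: ✗
review_id=802: ✗
review_id=803: ✗
review_id=804: ✗
review_id=805: ✗
review_id=806: ✗
review_id=807: ✓ → 236
review_id=808: ✗
review_id=809: ✗
review_id=810: ✗
review_id=811: ✗
review_id=812: ✗
length_sum2 = 236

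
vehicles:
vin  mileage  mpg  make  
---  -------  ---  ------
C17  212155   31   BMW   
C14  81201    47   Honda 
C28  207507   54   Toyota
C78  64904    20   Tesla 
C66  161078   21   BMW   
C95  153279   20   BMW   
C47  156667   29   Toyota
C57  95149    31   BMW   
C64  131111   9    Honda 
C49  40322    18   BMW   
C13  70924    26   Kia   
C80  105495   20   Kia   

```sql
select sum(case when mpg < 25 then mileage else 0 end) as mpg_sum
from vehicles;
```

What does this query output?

vin=C17: ✗
vin=C14: ✗
vin=C28: ✗
vin=C78: ✓ → 64904
vin=C66: ✓ → 161078
vin=C95: ✓ → 153279
vin=C47: ✗
vin=C57: ✗
vin=C64: ✓ → 131111
vin=C49: ✓ → 40322
vin=C13: ✗
vin=C80: ✓ → 105495
mpg_sum = 64904 + 161078 + 153279 + 131111 + 40322 + 105495 = 656189

656189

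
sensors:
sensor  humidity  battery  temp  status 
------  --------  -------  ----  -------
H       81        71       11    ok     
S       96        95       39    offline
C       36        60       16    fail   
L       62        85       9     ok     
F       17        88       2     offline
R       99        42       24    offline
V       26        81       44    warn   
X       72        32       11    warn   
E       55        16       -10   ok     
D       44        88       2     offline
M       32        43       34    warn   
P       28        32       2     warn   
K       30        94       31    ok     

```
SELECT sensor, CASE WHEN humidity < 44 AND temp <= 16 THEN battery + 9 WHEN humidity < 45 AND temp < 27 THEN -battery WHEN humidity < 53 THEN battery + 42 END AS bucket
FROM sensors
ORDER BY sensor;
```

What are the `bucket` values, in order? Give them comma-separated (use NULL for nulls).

69, -88, NULL, 97, NULL, 136, NULL, 85, 41, NULL, NULL, 123, NULL

sensor=C: humidity < 44 AND temp <= 16 → 69
sensor=D: humidity < 45 AND temp < 27 → -88
sensor=E: (no match → NULL) → NULL
sensor=F: humidity < 44 AND temp <= 16 → 97
sensor=H: (no match → NULL) → NULL
sensor=K: humidity < 53 → 136
sensor=L: (no match → NULL) → NULL
sensor=M: humidity < 53 → 85
sensor=P: humidity < 44 AND temp <= 16 → 41
sensor=R: (no match → NULL) → NULL
sensor=S: (no match → NULL) → NULL
sensor=V: humidity < 53 → 123
sensor=X: (no match → NULL) → NULL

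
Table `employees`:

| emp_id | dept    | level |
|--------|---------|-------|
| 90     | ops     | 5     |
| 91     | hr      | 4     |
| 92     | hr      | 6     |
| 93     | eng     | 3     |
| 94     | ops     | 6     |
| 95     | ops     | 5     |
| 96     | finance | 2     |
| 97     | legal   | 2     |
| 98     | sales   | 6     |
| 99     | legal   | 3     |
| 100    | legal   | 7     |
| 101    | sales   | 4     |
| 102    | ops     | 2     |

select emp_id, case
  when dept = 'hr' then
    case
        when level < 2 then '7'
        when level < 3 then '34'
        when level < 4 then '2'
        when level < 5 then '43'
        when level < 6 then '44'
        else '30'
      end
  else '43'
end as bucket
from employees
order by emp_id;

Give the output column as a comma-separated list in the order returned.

43, 43, 30, 43, 43, 43, 43, 43, 43, 43, 43, 43, 43

emp_id=90: dept='ops' → outer ELSE → 43
emp_id=91: dept='hr' → inner[level < 5] → 43
emp_id=92: dept='hr' → inner[ELSE] → 30
emp_id=93: dept='eng' → outer ELSE → 43
emp_id=94: dept='ops' → outer ELSE → 43
emp_id=95: dept='ops' → outer ELSE → 43
emp_id=96: dept='finance' → outer ELSE → 43
emp_id=97: dept='legal' → outer ELSE → 43
emp_id=98: dept='sales' → outer ELSE → 43
emp_id=99: dept='legal' → outer ELSE → 43
emp_id=100: dept='legal' → outer ELSE → 43
emp_id=101: dept='sales' → outer ELSE → 43
emp_id=102: dept='ops' → outer ELSE → 43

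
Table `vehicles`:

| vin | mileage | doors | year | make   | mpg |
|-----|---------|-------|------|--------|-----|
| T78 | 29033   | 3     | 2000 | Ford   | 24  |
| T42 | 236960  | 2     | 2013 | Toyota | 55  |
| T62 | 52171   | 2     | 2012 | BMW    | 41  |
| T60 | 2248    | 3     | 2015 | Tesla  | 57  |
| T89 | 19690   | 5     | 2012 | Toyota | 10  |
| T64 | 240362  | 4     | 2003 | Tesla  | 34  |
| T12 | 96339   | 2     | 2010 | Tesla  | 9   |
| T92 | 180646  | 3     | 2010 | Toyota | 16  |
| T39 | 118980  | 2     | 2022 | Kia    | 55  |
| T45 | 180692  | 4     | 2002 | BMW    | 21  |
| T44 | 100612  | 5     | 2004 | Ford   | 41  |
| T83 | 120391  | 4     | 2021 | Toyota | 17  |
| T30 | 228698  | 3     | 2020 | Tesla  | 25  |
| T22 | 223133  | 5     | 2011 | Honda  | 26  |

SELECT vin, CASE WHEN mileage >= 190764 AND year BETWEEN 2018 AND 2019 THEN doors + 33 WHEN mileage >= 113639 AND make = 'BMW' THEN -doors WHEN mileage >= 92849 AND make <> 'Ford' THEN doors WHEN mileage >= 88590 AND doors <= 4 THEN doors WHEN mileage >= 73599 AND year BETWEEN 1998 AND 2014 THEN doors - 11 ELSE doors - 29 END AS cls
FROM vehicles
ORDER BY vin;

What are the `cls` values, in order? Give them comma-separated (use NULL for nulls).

2, 5, 3, 2, 2, -6, -4, -26, -27, 4, -26, 4, -24, 3

vin=T12: mileage >= 92849 AND make <> 'Ford' → 2
vin=T22: mileage >= 92849 AND make <> 'Ford' → 5
vin=T30: mileage >= 92849 AND make <> 'Ford' → 3
vin=T39: mileage >= 92849 AND make <> 'Ford' → 2
vin=T42: mileage >= 92849 AND make <> 'Ford' → 2
vin=T44: mileage >= 73599 AND year BETWEEN 1998 AND 2014 → -6
vin=T45: mileage >= 113639 AND make = 'BMW' → -4
vin=T60: ELSE → -26
vin=T62: ELSE → -27
vin=T64: mileage >= 92849 AND make <> 'Ford' → 4
vin=T78: ELSE → -26
vin=T83: mileage >= 92849 AND make <> 'Ford' → 4
vin=T89: ELSE → -24
vin=T92: mileage >= 92849 AND make <> 'Ford' → 3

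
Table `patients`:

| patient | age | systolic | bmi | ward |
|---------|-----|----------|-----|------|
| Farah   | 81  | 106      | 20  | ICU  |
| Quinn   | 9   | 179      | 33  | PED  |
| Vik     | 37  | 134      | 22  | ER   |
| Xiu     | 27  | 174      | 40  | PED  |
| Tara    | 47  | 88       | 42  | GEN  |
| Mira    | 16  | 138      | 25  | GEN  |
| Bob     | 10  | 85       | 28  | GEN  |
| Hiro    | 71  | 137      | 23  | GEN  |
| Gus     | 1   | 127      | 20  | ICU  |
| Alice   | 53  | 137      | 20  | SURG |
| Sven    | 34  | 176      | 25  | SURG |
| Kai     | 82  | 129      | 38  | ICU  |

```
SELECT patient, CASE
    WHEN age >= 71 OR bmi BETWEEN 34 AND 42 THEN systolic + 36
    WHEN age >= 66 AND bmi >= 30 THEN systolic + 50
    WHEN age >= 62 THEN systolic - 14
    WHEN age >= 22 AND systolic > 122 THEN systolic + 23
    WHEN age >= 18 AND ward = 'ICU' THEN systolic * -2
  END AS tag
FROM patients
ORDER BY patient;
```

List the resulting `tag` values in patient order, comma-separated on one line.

160, NULL, 142, NULL, 173, 165, NULL, NULL, 199, 124, 157, 210

patient=Alice: age >= 22 AND systolic > 122 → 160
patient=Bob: (no match → NULL) → NULL
patient=Farah: age >= 71 OR bmi BETWEEN 34 AND 42 → 142
patient=Gus: (no match → NULL) → NULL
patient=Hiro: age >= 71 OR bmi BETWEEN 34 AND 42 → 173
patient=Kai: age >= 71 OR bmi BETWEEN 34 AND 42 → 165
patient=Mira: (no match → NULL) → NULL
patient=Quinn: (no match → NULL) → NULL
patient=Sven: age >= 22 AND systolic > 122 → 199
patient=Tara: age >= 71 OR bmi BETWEEN 34 AND 42 → 124
patient=Vik: age >= 22 AND systolic > 122 → 157
patient=Xiu: age >= 71 OR bmi BETWEEN 34 AND 42 → 210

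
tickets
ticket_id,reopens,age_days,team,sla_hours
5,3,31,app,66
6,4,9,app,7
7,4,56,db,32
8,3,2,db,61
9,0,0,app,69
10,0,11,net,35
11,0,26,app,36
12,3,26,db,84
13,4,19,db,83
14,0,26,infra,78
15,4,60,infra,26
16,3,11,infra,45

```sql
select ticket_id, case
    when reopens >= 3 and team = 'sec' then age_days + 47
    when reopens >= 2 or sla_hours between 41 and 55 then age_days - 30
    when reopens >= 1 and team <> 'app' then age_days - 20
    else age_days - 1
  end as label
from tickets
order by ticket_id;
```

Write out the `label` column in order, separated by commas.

ticket_id=5: reopens >= 2 or sla_hours between 41 and 55 → 1
ticket_id=6: reopens >= 2 or sla_hours between 41 and 55 → -21
ticket_id=7: reopens >= 2 or sla_hours between 41 and 55 → 26
ticket_id=8: reopens >= 2 or sla_hours between 41 and 55 → -28
ticket_id=9: ELSE → -1
ticket_id=10: ELSE → 10
ticket_id=11: ELSE → 25
ticket_id=12: reopens >= 2 or sla_hours between 41 and 55 → -4
ticket_id=13: reopens >= 2 or sla_hours between 41 and 55 → -11
ticket_id=14: ELSE → 25
ticket_id=15: reopens >= 2 or sla_hours between 41 and 55 → 30
ticket_id=16: reopens >= 2 or sla_hours between 41 and 55 → -19

1, -21, 26, -28, -1, 10, 25, -4, -11, 25, 30, -19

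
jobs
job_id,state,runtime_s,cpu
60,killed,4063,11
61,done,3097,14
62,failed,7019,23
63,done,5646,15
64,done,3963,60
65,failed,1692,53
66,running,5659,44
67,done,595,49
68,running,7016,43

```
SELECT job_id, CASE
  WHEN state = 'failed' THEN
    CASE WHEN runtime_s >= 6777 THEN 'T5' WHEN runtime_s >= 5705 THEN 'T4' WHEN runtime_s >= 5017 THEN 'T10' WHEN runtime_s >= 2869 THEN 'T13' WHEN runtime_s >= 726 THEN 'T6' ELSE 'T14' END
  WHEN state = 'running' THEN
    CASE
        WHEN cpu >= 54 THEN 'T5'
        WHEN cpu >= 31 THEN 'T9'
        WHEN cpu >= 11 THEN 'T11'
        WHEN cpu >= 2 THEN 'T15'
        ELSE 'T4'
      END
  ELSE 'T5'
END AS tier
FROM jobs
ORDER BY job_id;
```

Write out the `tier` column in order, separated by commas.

T5, T5, T5, T5, T5, T6, T9, T5, T9

job_id=60: state='killed' → outer ELSE → T5
job_id=61: state='done' → outer ELSE → T5
job_id=62: state='failed' → inner[runtime_s >= 6777] → T5
job_id=63: state='done' → outer ELSE → T5
job_id=64: state='done' → outer ELSE → T5
job_id=65: state='failed' → inner[runtime_s >= 726] → T6
job_id=66: state='running' → inner[cpu >= 31] → T9
job_id=67: state='done' → outer ELSE → T5
job_id=68: state='running' → inner[cpu >= 31] → T9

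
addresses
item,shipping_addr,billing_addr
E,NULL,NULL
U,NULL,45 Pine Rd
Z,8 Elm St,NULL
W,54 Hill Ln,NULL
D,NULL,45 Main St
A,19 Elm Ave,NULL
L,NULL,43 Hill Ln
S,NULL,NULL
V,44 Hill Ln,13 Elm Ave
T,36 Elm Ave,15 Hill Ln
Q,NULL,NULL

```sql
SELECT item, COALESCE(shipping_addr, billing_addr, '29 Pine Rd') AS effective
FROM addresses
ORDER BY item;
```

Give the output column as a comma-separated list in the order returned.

item=A: shipping_addr=19 Elm Ave → 19 Elm Ave
item=D: shipping_addr=NULL, billing_addr=45 Main St → 45 Main St
item=E: shipping_addr=NULL, billing_addr=NULL, → literal 29 Pine Rd → 29 Pine Rd
item=L: shipping_addr=NULL, billing_addr=43 Hill Ln → 43 Hill Ln
item=Q: shipping_addr=NULL, billing_addr=NULL, → literal 29 Pine Rd → 29 Pine Rd
item=S: shipping_addr=NULL, billing_addr=NULL, → literal 29 Pine Rd → 29 Pine Rd
item=T: shipping_addr=36 Elm Ave → 36 Elm Ave
item=U: shipping_addr=NULL, billing_addr=45 Pine Rd → 45 Pine Rd
item=V: shipping_addr=44 Hill Ln → 44 Hill Ln
item=W: shipping_addr=54 Hill Ln → 54 Hill Ln
item=Z: shipping_addr=8 Elm St → 8 Elm St

19 Elm Ave, 45 Main St, 29 Pine Rd, 43 Hill Ln, 29 Pine Rd, 29 Pine Rd, 36 Elm Ave, 45 Pine Rd, 44 Hill Ln, 54 Hill Ln, 8 Elm St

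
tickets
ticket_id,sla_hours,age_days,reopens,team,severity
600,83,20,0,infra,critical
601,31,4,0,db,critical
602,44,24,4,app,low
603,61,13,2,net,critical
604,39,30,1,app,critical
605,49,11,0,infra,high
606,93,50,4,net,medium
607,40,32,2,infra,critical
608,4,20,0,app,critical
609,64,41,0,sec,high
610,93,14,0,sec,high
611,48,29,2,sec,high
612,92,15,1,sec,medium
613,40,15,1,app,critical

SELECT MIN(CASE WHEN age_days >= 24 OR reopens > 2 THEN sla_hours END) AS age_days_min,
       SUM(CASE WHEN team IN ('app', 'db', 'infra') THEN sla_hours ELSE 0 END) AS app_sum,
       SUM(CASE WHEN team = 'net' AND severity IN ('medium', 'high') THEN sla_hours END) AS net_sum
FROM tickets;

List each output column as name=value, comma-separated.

age_days_min=39, app_sum=330, net_sum=93

[age_days_min: age_days >= 24 OR reopens > 2]
ticket_id=600: ✗
ticket_id=601: ✗
ticket_id=602: ✓ → 44
ticket_id=603: ✗
ticket_id=604: ✓ → 39
ticket_id=605: ✗
ticket_id=606: ✓ → 93
ticket_id=607: ✓ → 40
ticket_id=608: ✗
ticket_id=609: ✓ → 64
ticket_id=610: ✗
ticket_id=611: ✓ → 48
ticket_id=612: ✗
ticket_id=613: ✗
age_days_min = MIN(44, 39, 93, 40, 64, 48) = 39
—
[app_sum: team IN ('app', 'db', 'infra')]
ticket_id=600: ✓ → 83
ticket_id=601: ✓ → 31
ticket_id=602: ✓ → 44
ticket_id=603: ✗
ticket_id=604: ✓ → 39
ticket_id=605: ✓ → 49
ticket_id=606: ✗
ticket_id=607: ✓ → 40
ticket_id=608: ✓ → 4
ticket_id=609: ✗
ticket_id=610: ✗
ticket_id=611: ✗
ticket_id=612: ✗
ticket_id=613: ✓ → 40
app_sum = 83 + 31 + 44 + 39 + 49 + 40 + 4 + 40 = 330
—
[net_sum: team = 'net' AND severity IN ('medium', 'high')]
ticket_id=600: ✗
ticket_id=601: ✗
ticket_id=602: ✗
ticket_id=603: ✗
ticket_id=604: ✗
ticket_id=605: ✗
ticket_id=606: ✓ → 93
ticket_id=607: ✗
ticket_id=608: ✗
ticket_id=609: ✗
ticket_id=610: ✗
ticket_id=611: ✗
ticket_id=612: ✗
ticket_id=613: ✗
net_sum = 93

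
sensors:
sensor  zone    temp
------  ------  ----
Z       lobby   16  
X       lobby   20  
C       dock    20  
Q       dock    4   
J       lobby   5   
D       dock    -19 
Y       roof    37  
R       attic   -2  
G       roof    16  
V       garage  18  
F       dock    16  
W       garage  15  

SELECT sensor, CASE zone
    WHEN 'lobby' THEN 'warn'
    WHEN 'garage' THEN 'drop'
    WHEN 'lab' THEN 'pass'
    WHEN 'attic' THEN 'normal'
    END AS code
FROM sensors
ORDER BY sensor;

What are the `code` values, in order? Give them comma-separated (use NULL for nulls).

sensor=C: (no match → NULL) → NULL
sensor=D: (no match → NULL) → NULL
sensor=F: (no match → NULL) → NULL
sensor=G: (no match → NULL) → NULL
sensor=J: zone='lobby' → warn
sensor=Q: (no match → NULL) → NULL
sensor=R: zone='attic' → normal
sensor=V: zone='garage' → drop
sensor=W: zone='garage' → drop
sensor=X: zone='lobby' → warn
sensor=Y: (no match → NULL) → NULL
sensor=Z: zone='lobby' → warn

NULL, NULL, NULL, NULL, warn, NULL, normal, drop, drop, warn, NULL, warn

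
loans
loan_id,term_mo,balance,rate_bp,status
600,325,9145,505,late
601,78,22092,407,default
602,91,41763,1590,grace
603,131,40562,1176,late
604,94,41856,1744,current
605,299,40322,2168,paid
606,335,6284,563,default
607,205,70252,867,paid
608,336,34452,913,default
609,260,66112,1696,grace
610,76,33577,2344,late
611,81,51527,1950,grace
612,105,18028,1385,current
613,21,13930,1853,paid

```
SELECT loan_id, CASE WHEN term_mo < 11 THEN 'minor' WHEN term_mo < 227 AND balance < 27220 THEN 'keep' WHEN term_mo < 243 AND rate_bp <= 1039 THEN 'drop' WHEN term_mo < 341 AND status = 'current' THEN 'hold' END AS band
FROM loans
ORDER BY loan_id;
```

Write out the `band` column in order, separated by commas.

loan_id=600: (no match → NULL) → NULL
loan_id=601: term_mo < 227 AND balance < 27220 → keep
loan_id=602: (no match → NULL) → NULL
loan_id=603: (no match → NULL) → NULL
loan_id=604: term_mo < 341 AND status = 'current' → hold
loan_id=605: (no match → NULL) → NULL
loan_id=606: (no match → NULL) → NULL
loan_id=607: term_mo < 243 AND rate_bp <= 1039 → drop
loan_id=608: (no match → NULL) → NULL
loan_id=609: (no match → NULL) → NULL
loan_id=610: (no match → NULL) → NULL
loan_id=611: (no match → NULL) → NULL
loan_id=612: term_mo < 227 AND balance < 27220 → keep
loan_id=613: term_mo < 227 AND balance < 27220 → keep

NULL, keep, NULL, NULL, hold, NULL, NULL, drop, NULL, NULL, NULL, NULL, keep, keep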